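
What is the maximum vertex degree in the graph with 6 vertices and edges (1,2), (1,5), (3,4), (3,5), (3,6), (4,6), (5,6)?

Step 1: Count edges incident to each vertex:
  deg(1) = 2 (neighbors: 2, 5)
  deg(2) = 1 (neighbors: 1)
  deg(3) = 3 (neighbors: 4, 5, 6)
  deg(4) = 2 (neighbors: 3, 6)
  deg(5) = 3 (neighbors: 1, 3, 6)
  deg(6) = 3 (neighbors: 3, 4, 5)

Step 2: Find maximum:
  max(2, 1, 3, 2, 3, 3) = 3 (vertex 3)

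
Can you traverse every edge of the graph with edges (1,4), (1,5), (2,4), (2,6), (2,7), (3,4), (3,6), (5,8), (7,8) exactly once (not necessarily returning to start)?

Step 1: Find the degree of each vertex:
  deg(1) = 2
  deg(2) = 3
  deg(3) = 2
  deg(4) = 3
  deg(5) = 2
  deg(6) = 2
  deg(7) = 2
  deg(8) = 2

Step 2: Count vertices with odd degree:
  Odd-degree vertices: 2, 4 (2 total)

Step 3: Apply Euler's theorem:
  - Eulerian circuit exists iff graph is connected and all vertices have even degree
  - Eulerian path exists iff graph is connected and has 0 or 2 odd-degree vertices

Graph is connected with exactly 2 odd-degree vertices (2, 4).
Eulerian path exists (starting and ending at the odd-degree vertices), but no Eulerian circuit.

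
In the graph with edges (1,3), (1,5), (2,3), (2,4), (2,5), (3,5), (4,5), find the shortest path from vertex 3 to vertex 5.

Step 1: Build adjacency list:
  1: 3, 5
  2: 3, 4, 5
  3: 1, 2, 5
  4: 2, 5
  5: 1, 2, 3, 4

Step 2: BFS from vertex 3 to find shortest path to 5:
  vertex 1 reached at distance 1
  vertex 2 reached at distance 1
  vertex 5 reached at distance 1

Step 3: Shortest path: 3 -> 5
Path length: 1 edge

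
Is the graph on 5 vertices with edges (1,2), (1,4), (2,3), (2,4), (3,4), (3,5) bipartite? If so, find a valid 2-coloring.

Step 1: Attempt 2-coloring using BFS:
  Start at vertex 1, assign color 0
  Color vertex 2 with color 1 (neighbor of 1)
  Color vertex 4 with color 1 (neighbor of 1)
  Color vertex 3 with color 0 (neighbor of 2)

Step 2: Conflict found! Vertices 2 and 4 are adjacent but have the same color.
This means the graph contains an odd cycle.

The graph is NOT bipartite.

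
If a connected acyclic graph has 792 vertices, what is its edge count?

A tree on n vertices always has exactly n - 1 edges.
For n = 792: edges = 792 - 1 = 791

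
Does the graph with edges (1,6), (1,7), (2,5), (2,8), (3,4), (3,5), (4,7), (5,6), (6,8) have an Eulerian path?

Step 1: Find the degree of each vertex:
  deg(1) = 2
  deg(2) = 2
  deg(3) = 2
  deg(4) = 2
  deg(5) = 3
  deg(6) = 3
  deg(7) = 2
  deg(8) = 2

Step 2: Count vertices with odd degree:
  Odd-degree vertices: 5, 6 (2 total)

Step 3: Apply Euler's theorem:
  - Eulerian circuit exists iff graph is connected and all vertices have even degree
  - Eulerian path exists iff graph is connected and has 0 or 2 odd-degree vertices

Graph is connected with exactly 2 odd-degree vertices (5, 6).
Eulerian path exists (starting and ending at the odd-degree vertices), but no Eulerian circuit.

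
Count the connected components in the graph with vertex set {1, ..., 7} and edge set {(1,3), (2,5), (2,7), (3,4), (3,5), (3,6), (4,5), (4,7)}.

Step 1: Build adjacency list from edges:
  1: 3
  2: 5, 7
  3: 1, 4, 5, 6
  4: 3, 5, 7
  5: 2, 3, 4
  6: 3
  7: 2, 4

Step 2: Run BFS/DFS from vertex 1:
  Visited: {1, 3, 4, 5, 6, 7, 2}
  Reached 7 of 7 vertices

Step 3: All 7 vertices reached from vertex 1, so the graph is connected.
Number of connected components: 1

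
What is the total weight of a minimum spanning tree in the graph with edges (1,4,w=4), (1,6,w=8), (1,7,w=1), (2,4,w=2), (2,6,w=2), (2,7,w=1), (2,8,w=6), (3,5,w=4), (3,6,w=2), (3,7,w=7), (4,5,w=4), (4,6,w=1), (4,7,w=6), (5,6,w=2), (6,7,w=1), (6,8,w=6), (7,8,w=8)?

Apply Kruskal's algorithm (sort edges by weight, add if no cycle):

Sorted edges by weight:
  (1,7) w=1
  (2,7) w=1
  (4,6) w=1
  (6,7) w=1
  (2,4) w=2
  (2,6) w=2
  (3,6) w=2
  (5,6) w=2
  (1,4) w=4
  (3,5) w=4
  (4,5) w=4
  (2,8) w=6
  (4,7) w=6
  (6,8) w=6
  (3,7) w=7
  (1,6) w=8
  (7,8) w=8

Add edge (1,7) w=1 -- no cycle. Running total: 1
Add edge (2,7) w=1 -- no cycle. Running total: 2
Add edge (4,6) w=1 -- no cycle. Running total: 3
Add edge (6,7) w=1 -- no cycle. Running total: 4
Skip edge (2,4) w=2 -- would create cycle
Skip edge (2,6) w=2 -- would create cycle
Add edge (3,6) w=2 -- no cycle. Running total: 6
Add edge (5,6) w=2 -- no cycle. Running total: 8
Skip edge (1,4) w=4 -- would create cycle
Skip edge (3,5) w=4 -- would create cycle
Skip edge (4,5) w=4 -- would create cycle
Add edge (2,8) w=6 -- no cycle. Running total: 14

MST edges: (1,7,w=1), (2,7,w=1), (4,6,w=1), (6,7,w=1), (3,6,w=2), (5,6,w=2), (2,8,w=6)
Total MST weight: 1 + 1 + 1 + 1 + 2 + 2 + 6 = 14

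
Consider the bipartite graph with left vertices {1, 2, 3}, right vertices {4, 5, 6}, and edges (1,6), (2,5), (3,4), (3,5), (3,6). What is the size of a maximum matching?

Step 1: List the neighbors of each left vertex:
  1: 6
  2: 5
  3: 4, 5, 6

Step 2: Greedily match left vertices, then look for augmenting paths:
  Match 1 -- 6
  Match 2 -- 5
  Match 3 -- 4
  No augmenting path remains.

Step 3: Verify this is maximum:
  Matching size 3 = min(|L|, |R|) = min(3, 3), which is an upper bound, so this matching is maximum.

Maximum matching: {(1,6), (2,5), (3,4)}
Size: 3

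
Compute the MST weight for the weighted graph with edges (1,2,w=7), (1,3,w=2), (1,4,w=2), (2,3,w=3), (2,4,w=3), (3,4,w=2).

Apply Kruskal's algorithm (sort edges by weight, add if no cycle):

Sorted edges by weight:
  (1,4) w=2
  (1,3) w=2
  (3,4) w=2
  (2,3) w=3
  (2,4) w=3
  (1,2) w=7

Add edge (1,4) w=2 -- no cycle. Running total: 2
Add edge (1,3) w=2 -- no cycle. Running total: 4
Skip edge (3,4) w=2 -- would create cycle
Add edge (2,3) w=3 -- no cycle. Running total: 7

MST edges: (1,4,w=2), (1,3,w=2), (2,3,w=3)
Total MST weight: 2 + 2 + 3 = 7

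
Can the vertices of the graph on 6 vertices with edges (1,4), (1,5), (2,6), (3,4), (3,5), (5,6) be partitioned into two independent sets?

Step 1: Attempt 2-coloring using BFS:
  Start at vertex 1, assign color 0
  Color vertex 4 with color 1 (neighbor of 1)
  Color vertex 5 with color 1 (neighbor of 1)
  Color vertex 3 with color 0 (neighbor of 4)
  Color vertex 6 with color 0 (neighbor of 5)
  Color vertex 2 with color 1 (neighbor of 6)

Step 2: 2-coloring succeeded. No conflicts found.
  Set A (color 0): {1, 3, 6}
  Set B (color 1): {2, 4, 5}

The graph is bipartite with partition {1, 3, 6}, {2, 4, 5}.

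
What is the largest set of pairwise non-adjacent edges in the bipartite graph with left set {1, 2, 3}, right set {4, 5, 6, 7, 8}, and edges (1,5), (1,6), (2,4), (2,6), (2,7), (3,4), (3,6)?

Step 1: List the neighbors of each left vertex:
  1: 5, 6
  2: 4, 6, 7
  3: 4, 6

Step 2: Greedily match left vertices, then look for augmenting paths:
  Match 1 -- 5
  Match 2 -- 4
  Match 3 -- 6
  No augmenting path remains.

Step 3: Verify this is maximum:
  Matching size 3 = min(|L|, |R|) = min(3, 5), which is an upper bound, so this matching is maximum.

Maximum matching: {(1,5), (2,4), (3,6)}
Size: 3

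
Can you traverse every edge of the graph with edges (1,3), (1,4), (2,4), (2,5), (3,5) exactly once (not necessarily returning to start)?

Step 1: Find the degree of each vertex:
  deg(1) = 2
  deg(2) = 2
  deg(3) = 2
  deg(4) = 2
  deg(5) = 2

Step 2: Count vertices with odd degree:
  All vertices have even degree (0 odd-degree vertices)

Step 3: Apply Euler's theorem:
  - Eulerian circuit exists iff graph is connected and all vertices have even degree
  - Eulerian path exists iff graph is connected and has 0 or 2 odd-degree vertices

Graph is connected with 0 odd-degree vertices.
Both Eulerian circuit and Eulerian path exist.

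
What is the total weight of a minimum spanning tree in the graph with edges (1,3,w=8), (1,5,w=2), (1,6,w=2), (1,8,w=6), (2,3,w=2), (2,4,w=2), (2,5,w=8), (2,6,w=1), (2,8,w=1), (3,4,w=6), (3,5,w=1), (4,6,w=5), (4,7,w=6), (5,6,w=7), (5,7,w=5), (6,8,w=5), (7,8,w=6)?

Apply Kruskal's algorithm (sort edges by weight, add if no cycle):

Sorted edges by weight:
  (2,6) w=1
  (2,8) w=1
  (3,5) w=1
  (1,6) w=2
  (1,5) w=2
  (2,3) w=2
  (2,4) w=2
  (4,6) w=5
  (5,7) w=5
  (6,8) w=5
  (1,8) w=6
  (3,4) w=6
  (4,7) w=6
  (7,8) w=6
  (5,6) w=7
  (1,3) w=8
  (2,5) w=8

Add edge (2,6) w=1 -- no cycle. Running total: 1
Add edge (2,8) w=1 -- no cycle. Running total: 2
Add edge (3,5) w=1 -- no cycle. Running total: 3
Add edge (1,6) w=2 -- no cycle. Running total: 5
Add edge (1,5) w=2 -- no cycle. Running total: 7
Skip edge (2,3) w=2 -- would create cycle
Add edge (2,4) w=2 -- no cycle. Running total: 9
Skip edge (4,6) w=5 -- would create cycle
Add edge (5,7) w=5 -- no cycle. Running total: 14

MST edges: (2,6,w=1), (2,8,w=1), (3,5,w=1), (1,6,w=2), (1,5,w=2), (2,4,w=2), (5,7,w=5)
Total MST weight: 1 + 1 + 1 + 2 + 2 + 2 + 5 = 14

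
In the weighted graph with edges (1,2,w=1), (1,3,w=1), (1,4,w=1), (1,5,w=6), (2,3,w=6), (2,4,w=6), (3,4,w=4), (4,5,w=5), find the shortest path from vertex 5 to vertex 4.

Step 1: Build adjacency list with weights:
  1: 2(w=1), 3(w=1), 4(w=1), 5(w=6)
  2: 1(w=1), 3(w=6), 4(w=6)
  3: 1(w=1), 2(w=6), 4(w=4)
  4: 1(w=1), 2(w=6), 3(w=4), 5(w=5)
  5: 1(w=6), 4(w=5)

Step 2: Apply Dijkstra's algorithm from vertex 5:
  Visit vertex 5 (distance=0)
    Update dist[1] = 6
    Update dist[4] = 5
  Visit vertex 4 (distance=5)
    Update dist[2] = 11
    Update dist[3] = 9

Step 3: Shortest path: 5 -> 4
Total weight: 5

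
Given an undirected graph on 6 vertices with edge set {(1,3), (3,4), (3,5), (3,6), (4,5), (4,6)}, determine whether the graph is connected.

Step 1: Build adjacency list from edges:
  1: 3
  2: (none)
  3: 1, 4, 5, 6
  4: 3, 5, 6
  5: 3, 4
  6: 3, 4

Step 2: Run BFS/DFS from vertex 1:
  Visited: {1, 3, 4, 5, 6}
  Reached 5 of 6 vertices

Step 3: Only 5 of 6 vertices reached. Graph is disconnected.
Connected components: {1, 3, 4, 5, 6}, {2}
Answer: No, the graph is not connected (2 components).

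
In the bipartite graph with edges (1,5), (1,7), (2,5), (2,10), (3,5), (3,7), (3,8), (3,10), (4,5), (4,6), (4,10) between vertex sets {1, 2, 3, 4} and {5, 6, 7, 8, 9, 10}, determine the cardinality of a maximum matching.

Step 1: List the neighbors of each left vertex:
  1: 5, 7
  2: 5, 10
  3: 5, 7, 8, 10
  4: 5, 6, 10

Step 2: Greedily match left vertices, then look for augmenting paths:
  Match 1 -- 5
  Match 2 -- 10
  Match 3 -- 7
  Match 4 -- 6
  No augmenting path remains.

Step 3: Verify this is maximum:
  Matching size 4 = min(|L|, |R|) = min(4, 6), which is an upper bound, so this matching is maximum.

Maximum matching: {(1,5), (2,10), (3,7), (4,6)}
Size: 4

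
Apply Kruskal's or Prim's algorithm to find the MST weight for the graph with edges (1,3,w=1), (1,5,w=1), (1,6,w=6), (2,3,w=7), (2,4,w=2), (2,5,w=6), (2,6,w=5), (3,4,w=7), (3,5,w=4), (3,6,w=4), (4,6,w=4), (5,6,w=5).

Apply Kruskal's algorithm (sort edges by weight, add if no cycle):

Sorted edges by weight:
  (1,3) w=1
  (1,5) w=1
  (2,4) w=2
  (3,6) w=4
  (3,5) w=4
  (4,6) w=4
  (2,6) w=5
  (5,6) w=5
  (1,6) w=6
  (2,5) w=6
  (2,3) w=7
  (3,4) w=7

Add edge (1,3) w=1 -- no cycle. Running total: 1
Add edge (1,5) w=1 -- no cycle. Running total: 2
Add edge (2,4) w=2 -- no cycle. Running total: 4
Add edge (3,6) w=4 -- no cycle. Running total: 8
Skip edge (3,5) w=4 -- would create cycle
Add edge (4,6) w=4 -- no cycle. Running total: 12

MST edges: (1,3,w=1), (1,5,w=1), (2,4,w=2), (3,6,w=4), (4,6,w=4)
Total MST weight: 1 + 1 + 2 + 4 + 4 = 12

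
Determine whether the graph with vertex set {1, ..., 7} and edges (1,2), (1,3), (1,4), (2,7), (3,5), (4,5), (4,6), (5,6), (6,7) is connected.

Step 1: Build adjacency list from edges:
  1: 2, 3, 4
  2: 1, 7
  3: 1, 5
  4: 1, 5, 6
  5: 3, 4, 6
  6: 4, 5, 7
  7: 2, 6

Step 2: Run BFS/DFS from vertex 1:
  Visited: {1, 2, 3, 4, 7, 5, 6}
  Reached 7 of 7 vertices

Step 3: All 7 vertices reached from vertex 1, so the graph is connected.
Answer: Yes, the graph is connected.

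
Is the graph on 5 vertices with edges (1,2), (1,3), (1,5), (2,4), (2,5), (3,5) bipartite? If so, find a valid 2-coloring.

Step 1: Attempt 2-coloring using BFS:
  Start at vertex 1, assign color 0
  Color vertex 2 with color 1 (neighbor of 1)
  Color vertex 3 with color 1 (neighbor of 1)
  Color vertex 5 with color 1 (neighbor of 1)
  Color vertex 4 with color 0 (neighbor of 2)

Step 2: Conflict found! Vertices 2 and 5 are adjacent but have the same color.
This means the graph contains an odd cycle.

The graph is NOT bipartite.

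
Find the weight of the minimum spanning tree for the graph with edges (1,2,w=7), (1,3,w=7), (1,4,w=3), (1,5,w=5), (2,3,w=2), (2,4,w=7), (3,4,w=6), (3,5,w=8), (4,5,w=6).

Apply Kruskal's algorithm (sort edges by weight, add if no cycle):

Sorted edges by weight:
  (2,3) w=2
  (1,4) w=3
  (1,5) w=5
  (3,4) w=6
  (4,5) w=6
  (1,3) w=7
  (1,2) w=7
  (2,4) w=7
  (3,5) w=8

Add edge (2,3) w=2 -- no cycle. Running total: 2
Add edge (1,4) w=3 -- no cycle. Running total: 5
Add edge (1,5) w=5 -- no cycle. Running total: 10
Add edge (3,4) w=6 -- no cycle. Running total: 16

MST edges: (2,3,w=2), (1,4,w=3), (1,5,w=5), (3,4,w=6)
Total MST weight: 2 + 3 + 5 + 6 = 16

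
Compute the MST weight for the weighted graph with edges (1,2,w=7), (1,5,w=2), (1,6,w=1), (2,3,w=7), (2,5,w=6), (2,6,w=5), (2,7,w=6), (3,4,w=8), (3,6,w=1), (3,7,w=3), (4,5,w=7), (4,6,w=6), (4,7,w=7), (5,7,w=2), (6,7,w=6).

Apply Kruskal's algorithm (sort edges by weight, add if no cycle):

Sorted edges by weight:
  (1,6) w=1
  (3,6) w=1
  (1,5) w=2
  (5,7) w=2
  (3,7) w=3
  (2,6) w=5
  (2,5) w=6
  (2,7) w=6
  (4,6) w=6
  (6,7) w=6
  (1,2) w=7
  (2,3) w=7
  (4,5) w=7
  (4,7) w=7
  (3,4) w=8

Add edge (1,6) w=1 -- no cycle. Running total: 1
Add edge (3,6) w=1 -- no cycle. Running total: 2
Add edge (1,5) w=2 -- no cycle. Running total: 4
Add edge (5,7) w=2 -- no cycle. Running total: 6
Skip edge (3,7) w=3 -- would create cycle
Add edge (2,6) w=5 -- no cycle. Running total: 11
Skip edge (2,5) w=6 -- would create cycle
Skip edge (2,7) w=6 -- would create cycle
Add edge (4,6) w=6 -- no cycle. Running total: 17

MST edges: (1,6,w=1), (3,6,w=1), (1,5,w=2), (5,7,w=2), (2,6,w=5), (4,6,w=6)
Total MST weight: 1 + 1 + 2 + 2 + 5 + 6 = 17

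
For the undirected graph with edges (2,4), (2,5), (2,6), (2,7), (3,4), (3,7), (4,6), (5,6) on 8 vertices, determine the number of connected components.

Step 1: Build adjacency list from edges:
  1: (none)
  2: 4, 5, 6, 7
  3: 4, 7
  4: 2, 3, 6
  5: 2, 6
  6: 2, 4, 5
  7: 2, 3
  8: (none)

Step 2: Run BFS/DFS from vertex 1:
  Visited: {1}
  Reached 1 of 8 vertices

Step 3: Only 1 of 8 vertices reached. Graph is disconnected.
Connected components: {1}, {2, 3, 4, 5, 6, 7}, {8}
Number of connected components: 3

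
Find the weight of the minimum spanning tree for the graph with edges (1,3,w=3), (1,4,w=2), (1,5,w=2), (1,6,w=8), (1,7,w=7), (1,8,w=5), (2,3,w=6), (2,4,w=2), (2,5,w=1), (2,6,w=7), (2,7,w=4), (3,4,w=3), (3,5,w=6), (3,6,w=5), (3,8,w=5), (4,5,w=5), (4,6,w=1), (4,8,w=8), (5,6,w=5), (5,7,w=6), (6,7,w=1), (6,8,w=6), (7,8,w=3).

Apply Kruskal's algorithm (sort edges by weight, add if no cycle):

Sorted edges by weight:
  (2,5) w=1
  (4,6) w=1
  (6,7) w=1
  (1,4) w=2
  (1,5) w=2
  (2,4) w=2
  (1,3) w=3
  (3,4) w=3
  (7,8) w=3
  (2,7) w=4
  (1,8) w=5
  (3,8) w=5
  (3,6) w=5
  (4,5) w=5
  (5,6) w=5
  (2,3) w=6
  (3,5) w=6
  (5,7) w=6
  (6,8) w=6
  (1,7) w=7
  (2,6) w=7
  (1,6) w=8
  (4,8) w=8

Add edge (2,5) w=1 -- no cycle. Running total: 1
Add edge (4,6) w=1 -- no cycle. Running total: 2
Add edge (6,7) w=1 -- no cycle. Running total: 3
Add edge (1,4) w=2 -- no cycle. Running total: 5
Add edge (1,5) w=2 -- no cycle. Running total: 7
Skip edge (2,4) w=2 -- would create cycle
Add edge (1,3) w=3 -- no cycle. Running total: 10
Skip edge (3,4) w=3 -- would create cycle
Add edge (7,8) w=3 -- no cycle. Running total: 13

MST edges: (2,5,w=1), (4,6,w=1), (6,7,w=1), (1,4,w=2), (1,5,w=2), (1,3,w=3), (7,8,w=3)
Total MST weight: 1 + 1 + 1 + 2 + 2 + 3 + 3 = 13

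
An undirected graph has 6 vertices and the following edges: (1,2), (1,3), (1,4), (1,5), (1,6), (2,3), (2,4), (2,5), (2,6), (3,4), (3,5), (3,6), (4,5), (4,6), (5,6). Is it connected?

Step 1: Build adjacency list from edges:
  1: 2, 3, 4, 5, 6
  2: 1, 3, 4, 5, 6
  3: 1, 2, 4, 5, 6
  4: 1, 2, 3, 5, 6
  5: 1, 2, 3, 4, 6
  6: 1, 2, 3, 4, 5

Step 2: Run BFS/DFS from vertex 1:
  Visited: {1, 2, 3, 4, 5, 6}
  Reached 6 of 6 vertices

Step 3: All 6 vertices reached from vertex 1, so the graph is connected.
Answer: Yes, the graph is connected.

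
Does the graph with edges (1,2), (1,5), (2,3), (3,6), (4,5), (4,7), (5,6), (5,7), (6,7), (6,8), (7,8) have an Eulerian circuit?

Step 1: Find the degree of each vertex:
  deg(1) = 2
  deg(2) = 2
  deg(3) = 2
  deg(4) = 2
  deg(5) = 4
  deg(6) = 4
  deg(7) = 4
  deg(8) = 2

Step 2: Count vertices with odd degree:
  All vertices have even degree (0 odd-degree vertices)

Step 3: Apply Euler's theorem:
  - Eulerian circuit exists iff graph is connected and all vertices have even degree
  - Eulerian path exists iff graph is connected and has 0 or 2 odd-degree vertices

Graph is connected with 0 odd-degree vertices.
Both Eulerian circuit and Eulerian path exist.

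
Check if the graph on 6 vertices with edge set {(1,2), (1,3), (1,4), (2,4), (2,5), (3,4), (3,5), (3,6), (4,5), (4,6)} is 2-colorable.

Step 1: Attempt 2-coloring using BFS:
  Start at vertex 1, assign color 0
  Color vertex 2 with color 1 (neighbor of 1)
  Color vertex 3 with color 1 (neighbor of 1)
  Color vertex 4 with color 1 (neighbor of 1)

Step 2: Conflict found! Vertices 2 and 4 are adjacent but have the same color.
This means the graph contains an odd cycle.

The graph is NOT bipartite.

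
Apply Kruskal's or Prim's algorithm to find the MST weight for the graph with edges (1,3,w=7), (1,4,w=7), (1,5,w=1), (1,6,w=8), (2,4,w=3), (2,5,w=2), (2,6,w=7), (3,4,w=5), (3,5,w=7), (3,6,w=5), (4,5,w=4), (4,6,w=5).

Apply Kruskal's algorithm (sort edges by weight, add if no cycle):

Sorted edges by weight:
  (1,5) w=1
  (2,5) w=2
  (2,4) w=3
  (4,5) w=4
  (3,4) w=5
  (3,6) w=5
  (4,6) w=5
  (1,3) w=7
  (1,4) w=7
  (2,6) w=7
  (3,5) w=7
  (1,6) w=8

Add edge (1,5) w=1 -- no cycle. Running total: 1
Add edge (2,5) w=2 -- no cycle. Running total: 3
Add edge (2,4) w=3 -- no cycle. Running total: 6
Skip edge (4,5) w=4 -- would create cycle
Add edge (3,4) w=5 -- no cycle. Running total: 11
Add edge (3,6) w=5 -- no cycle. Running total: 16

MST edges: (1,5,w=1), (2,5,w=2), (2,4,w=3), (3,4,w=5), (3,6,w=5)
Total MST weight: 1 + 2 + 3 + 5 + 5 = 16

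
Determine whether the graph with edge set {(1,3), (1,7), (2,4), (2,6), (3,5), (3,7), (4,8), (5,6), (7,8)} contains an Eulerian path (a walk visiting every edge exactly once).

Step 1: Find the degree of each vertex:
  deg(1) = 2
  deg(2) = 2
  deg(3) = 3
  deg(4) = 2
  deg(5) = 2
  deg(6) = 2
  deg(7) = 3
  deg(8) = 2

Step 2: Count vertices with odd degree:
  Odd-degree vertices: 3, 7 (2 total)

Step 3: Apply Euler's theorem:
  - Eulerian circuit exists iff graph is connected and all vertices have even degree
  - Eulerian path exists iff graph is connected and has 0 or 2 odd-degree vertices

Graph is connected with exactly 2 odd-degree vertices (3, 7).
Eulerian path exists (starting and ending at the odd-degree vertices), but no Eulerian circuit.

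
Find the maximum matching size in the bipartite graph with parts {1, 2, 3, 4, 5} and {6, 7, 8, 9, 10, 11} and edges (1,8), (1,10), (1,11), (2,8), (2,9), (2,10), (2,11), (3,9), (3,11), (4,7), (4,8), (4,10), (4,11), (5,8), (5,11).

Step 1: List the neighbors of each left vertex:
  1: 8, 10, 11
  2: 8, 9, 10, 11
  3: 9, 11
  4: 7, 8, 10, 11
  5: 8, 11

Step 2: Greedily match left vertices, then look for augmenting paths:
  Match 1 -- 10
  Match 2 -- 9
  Match 3 -- 11
  Match 4 -- 7
  Match 5 -- 8
  No augmenting path remains.

Step 3: Verify this is maximum:
  Matching size 5 = min(|L|, |R|) = min(5, 6), which is an upper bound, so this matching is maximum.

Maximum matching: {(1,10), (2,9), (3,11), (4,7), (5,8)}
Size: 5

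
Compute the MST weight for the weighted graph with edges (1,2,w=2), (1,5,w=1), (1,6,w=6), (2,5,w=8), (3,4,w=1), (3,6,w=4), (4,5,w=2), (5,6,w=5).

Apply Kruskal's algorithm (sort edges by weight, add if no cycle):

Sorted edges by weight:
  (1,5) w=1
  (3,4) w=1
  (1,2) w=2
  (4,5) w=2
  (3,6) w=4
  (5,6) w=5
  (1,6) w=6
  (2,5) w=8

Add edge (1,5) w=1 -- no cycle. Running total: 1
Add edge (3,4) w=1 -- no cycle. Running total: 2
Add edge (1,2) w=2 -- no cycle. Running total: 4
Add edge (4,5) w=2 -- no cycle. Running total: 6
Add edge (3,6) w=4 -- no cycle. Running total: 10

MST edges: (1,5,w=1), (3,4,w=1), (1,2,w=2), (4,5,w=2), (3,6,w=4)
Total MST weight: 1 + 1 + 2 + 2 + 4 = 10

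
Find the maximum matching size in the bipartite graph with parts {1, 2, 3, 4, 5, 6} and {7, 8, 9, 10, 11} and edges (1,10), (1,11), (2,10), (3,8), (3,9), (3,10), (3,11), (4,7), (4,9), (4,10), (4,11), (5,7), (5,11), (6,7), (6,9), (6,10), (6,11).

Step 1: List the neighbors of each left vertex:
  1: 10, 11
  2: 10
  3: 8, 9, 10, 11
  4: 7, 9, 10, 11
  5: 7, 11
  6: 7, 9, 10, 11

Step 2: Greedily match left vertices, then look for augmenting paths:
  Match 1 -- 10
  Match 3 -- 8
  Match 4 -- 7
  Match 5 -- 11
  Match 6 -- 9
  No augmenting path remains.

Step 3: Verify this is maximum:
  Matching size 5 = min(|L|, |R|) = min(6, 5), which is an upper bound, so this matching is maximum.

Maximum matching: {(1,10), (3,8), (4,7), (5,11), (6,9)}
Size: 5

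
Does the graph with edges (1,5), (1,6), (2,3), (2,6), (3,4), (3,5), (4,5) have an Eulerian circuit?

Step 1: Find the degree of each vertex:
  deg(1) = 2
  deg(2) = 2
  deg(3) = 3
  deg(4) = 2
  deg(5) = 3
  deg(6) = 2

Step 2: Count vertices with odd degree:
  Odd-degree vertices: 3, 5 (2 total)

Step 3: Apply Euler's theorem:
  - Eulerian circuit exists iff graph is connected and all vertices have even degree
  - Eulerian path exists iff graph is connected and has 0 or 2 odd-degree vertices

Graph is connected with exactly 2 odd-degree vertices (3, 5).
Eulerian path exists (starting and ending at the odd-degree vertices), but no Eulerian circuit.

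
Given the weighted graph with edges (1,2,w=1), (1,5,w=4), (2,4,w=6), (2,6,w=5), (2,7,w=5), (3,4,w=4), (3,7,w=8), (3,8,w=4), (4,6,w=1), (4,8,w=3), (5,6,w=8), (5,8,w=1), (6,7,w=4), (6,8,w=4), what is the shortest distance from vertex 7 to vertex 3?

Step 1: Build adjacency list with weights:
  1: 2(w=1), 5(w=4)
  2: 1(w=1), 4(w=6), 6(w=5), 7(w=5)
  3: 4(w=4), 7(w=8), 8(w=4)
  4: 2(w=6), 3(w=4), 6(w=1), 8(w=3)
  5: 1(w=4), 6(w=8), 8(w=1)
  6: 2(w=5), 4(w=1), 5(w=8), 7(w=4), 8(w=4)
  7: 2(w=5), 3(w=8), 6(w=4)
  8: 3(w=4), 4(w=3), 5(w=1), 6(w=4)

Step 2: Apply Dijkstra's algorithm from vertex 7:
  Visit vertex 7 (distance=0)
    Update dist[2] = 5
    Update dist[3] = 8
    Update dist[6] = 4
  Visit vertex 6 (distance=4)
    Update dist[4] = 5
    Update dist[5] = 12
    Update dist[8] = 8
  Visit vertex 2 (distance=5)
    Update dist[1] = 6
  Visit vertex 4 (distance=5)
  Visit vertex 1 (distance=6)
    Update dist[5] = 10
  Visit vertex 3 (distance=8)

Step 3: Shortest path: 7 -> 3
Total weight: 8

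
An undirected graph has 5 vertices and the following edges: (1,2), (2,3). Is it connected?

Step 1: Build adjacency list from edges:
  1: 2
  2: 1, 3
  3: 2
  4: (none)
  5: (none)

Step 2: Run BFS/DFS from vertex 1:
  Visited: {1, 2, 3}
  Reached 3 of 5 vertices

Step 3: Only 3 of 5 vertices reached. Graph is disconnected.
Connected components: {1, 2, 3}, {4}, {5}
Answer: No, the graph is not connected (3 components).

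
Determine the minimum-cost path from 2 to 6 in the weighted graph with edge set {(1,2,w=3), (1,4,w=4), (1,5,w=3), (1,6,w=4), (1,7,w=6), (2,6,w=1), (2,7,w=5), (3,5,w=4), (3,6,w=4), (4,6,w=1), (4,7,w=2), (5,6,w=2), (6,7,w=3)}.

Step 1: Build adjacency list with weights:
  1: 2(w=3), 4(w=4), 5(w=3), 6(w=4), 7(w=6)
  2: 1(w=3), 6(w=1), 7(w=5)
  3: 5(w=4), 6(w=4)
  4: 1(w=4), 6(w=1), 7(w=2)
  5: 1(w=3), 3(w=4), 6(w=2)
  6: 1(w=4), 2(w=1), 3(w=4), 4(w=1), 5(w=2), 7(w=3)
  7: 1(w=6), 2(w=5), 4(w=2), 6(w=3)

Step 2: Apply Dijkstra's algorithm from vertex 2:
  Visit vertex 2 (distance=0)
    Update dist[1] = 3
    Update dist[6] = 1
    Update dist[7] = 5
  Visit vertex 6 (distance=1)
    Update dist[3] = 5
    Update dist[4] = 2
    Update dist[5] = 3
    Update dist[7] = 4

Step 3: Shortest path: 2 -> 6
Total weight: 1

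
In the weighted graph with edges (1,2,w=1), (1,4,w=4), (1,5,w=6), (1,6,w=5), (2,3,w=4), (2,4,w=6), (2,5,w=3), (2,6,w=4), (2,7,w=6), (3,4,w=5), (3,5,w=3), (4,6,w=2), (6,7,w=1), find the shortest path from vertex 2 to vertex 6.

Step 1: Build adjacency list with weights:
  1: 2(w=1), 4(w=4), 5(w=6), 6(w=5)
  2: 1(w=1), 3(w=4), 4(w=6), 5(w=3), 6(w=4), 7(w=6)
  3: 2(w=4), 4(w=5), 5(w=3)
  4: 1(w=4), 2(w=6), 3(w=5), 6(w=2)
  5: 1(w=6), 2(w=3), 3(w=3)
  6: 1(w=5), 2(w=4), 4(w=2), 7(w=1)
  7: 2(w=6), 6(w=1)

Step 2: Apply Dijkstra's algorithm from vertex 2:
  Visit vertex 2 (distance=0)
    Update dist[1] = 1
    Update dist[3] = 4
    Update dist[4] = 6
    Update dist[5] = 3
    Update dist[6] = 4
    Update dist[7] = 6
  Visit vertex 1 (distance=1)
    Update dist[4] = 5
  Visit vertex 5 (distance=3)
  Visit vertex 3 (distance=4)
  Visit vertex 6 (distance=4)
    Update dist[7] = 5

Step 3: Shortest path: 2 -> 6
Total weight: 4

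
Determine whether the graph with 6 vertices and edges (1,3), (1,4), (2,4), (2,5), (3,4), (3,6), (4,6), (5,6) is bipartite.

Step 1: Attempt 2-coloring using BFS:
  Start at vertex 1, assign color 0
  Color vertex 3 with color 1 (neighbor of 1)
  Color vertex 4 with color 1 (neighbor of 1)

Step 2: Conflict found! Vertices 3 and 4 are adjacent but have the same color.
This means the graph contains an odd cycle.

The graph is NOT bipartite.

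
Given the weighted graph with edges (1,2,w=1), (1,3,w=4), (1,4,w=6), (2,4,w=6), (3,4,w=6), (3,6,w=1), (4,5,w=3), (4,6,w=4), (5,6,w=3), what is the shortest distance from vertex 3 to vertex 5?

Step 1: Build adjacency list with weights:
  1: 2(w=1), 3(w=4), 4(w=6)
  2: 1(w=1), 4(w=6)
  3: 1(w=4), 4(w=6), 6(w=1)
  4: 1(w=6), 2(w=6), 3(w=6), 5(w=3), 6(w=4)
  5: 4(w=3), 6(w=3)
  6: 3(w=1), 4(w=4), 5(w=3)

Step 2: Apply Dijkstra's algorithm from vertex 3:
  Visit vertex 3 (distance=0)
    Update dist[1] = 4
    Update dist[4] = 6
    Update dist[6] = 1
  Visit vertex 6 (distance=1)
    Update dist[4] = 5
    Update dist[5] = 4
  Visit vertex 1 (distance=4)
    Update dist[2] = 5
  Visit vertex 5 (distance=4)

Step 3: Shortest path: 3 -> 6 -> 5
Total weight: 1 + 3 = 4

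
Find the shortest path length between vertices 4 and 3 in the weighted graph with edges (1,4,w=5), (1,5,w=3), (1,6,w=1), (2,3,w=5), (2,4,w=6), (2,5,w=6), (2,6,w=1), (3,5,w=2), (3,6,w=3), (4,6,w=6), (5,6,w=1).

Step 1: Build adjacency list with weights:
  1: 4(w=5), 5(w=3), 6(w=1)
  2: 3(w=5), 4(w=6), 5(w=6), 6(w=1)
  3: 2(w=5), 5(w=2), 6(w=3)
  4: 1(w=5), 2(w=6), 6(w=6)
  5: 1(w=3), 2(w=6), 3(w=2), 6(w=1)
  6: 1(w=1), 2(w=1), 3(w=3), 4(w=6), 5(w=1)

Step 2: Apply Dijkstra's algorithm from vertex 4:
  Visit vertex 4 (distance=0)
    Update dist[1] = 5
    Update dist[2] = 6
    Update dist[6] = 6
  Visit vertex 1 (distance=5)
    Update dist[5] = 8
  Visit vertex 2 (distance=6)
    Update dist[3] = 11
  Visit vertex 6 (distance=6)
    Update dist[3] = 9
    Update dist[5] = 7
  Visit vertex 5 (distance=7)
  Visit vertex 3 (distance=9)

Step 3: Shortest path: 4 -> 6 -> 3
Total weight: 6 + 3 = 9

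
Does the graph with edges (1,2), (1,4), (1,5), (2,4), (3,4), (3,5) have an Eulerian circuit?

Step 1: Find the degree of each vertex:
  deg(1) = 3
  deg(2) = 2
  deg(3) = 2
  deg(4) = 3
  deg(5) = 2

Step 2: Count vertices with odd degree:
  Odd-degree vertices: 1, 4 (2 total)

Step 3: Apply Euler's theorem:
  - Eulerian circuit exists iff graph is connected and all vertices have even degree
  - Eulerian path exists iff graph is connected and has 0 or 2 odd-degree vertices

Graph is connected with exactly 2 odd-degree vertices (1, 4).
Eulerian path exists (starting and ending at the odd-degree vertices), but no Eulerian circuit.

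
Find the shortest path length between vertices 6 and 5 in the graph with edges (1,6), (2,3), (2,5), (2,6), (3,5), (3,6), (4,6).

Step 1: Build adjacency list:
  1: 6
  2: 3, 5, 6
  3: 2, 5, 6
  4: 6
  5: 2, 3
  6: 1, 2, 3, 4

Step 2: BFS from vertex 6 to find shortest path to 5:
  vertex 1 reached at distance 1
  vertex 2 reached at distance 1
  vertex 3 reached at distance 1
  vertex 4 reached at distance 1
  vertex 5 reached at distance 2

Step 3: Shortest path: 6 -> 2 -> 5
Path length: 2 edges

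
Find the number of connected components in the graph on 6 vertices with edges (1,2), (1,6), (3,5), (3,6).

Step 1: Build adjacency list from edges:
  1: 2, 6
  2: 1
  3: 5, 6
  4: (none)
  5: 3
  6: 1, 3

Step 2: Run BFS/DFS from vertex 1:
  Visited: {1, 2, 6, 3, 5}
  Reached 5 of 6 vertices

Step 3: Only 5 of 6 vertices reached. Graph is disconnected.
Connected components: {1, 2, 3, 5, 6}, {4}
Number of connected components: 2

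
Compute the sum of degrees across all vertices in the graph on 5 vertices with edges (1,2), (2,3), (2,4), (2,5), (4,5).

Step 1: Count edges incident to each vertex:
  deg(1) = 1 (neighbors: 2)
  deg(2) = 4 (neighbors: 1, 3, 4, 5)
  deg(3) = 1 (neighbors: 2)
  deg(4) = 2 (neighbors: 2, 5)
  deg(5) = 2 (neighbors: 2, 4)

Step 2: Sum all degrees:
  1 + 4 + 1 + 2 + 2 = 10

Verification: sum of degrees = 2 * |E| = 2 * 5 = 10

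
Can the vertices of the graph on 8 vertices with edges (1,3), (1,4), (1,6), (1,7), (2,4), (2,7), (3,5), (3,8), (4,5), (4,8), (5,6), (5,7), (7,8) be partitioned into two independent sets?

Step 1: Attempt 2-coloring using BFS:
  Start at vertex 1, assign color 0
  Color vertex 3 with color 1 (neighbor of 1)
  Color vertex 4 with color 1 (neighbor of 1)
  Color vertex 6 with color 1 (neighbor of 1)
  Color vertex 7 with color 1 (neighbor of 1)
  Color vertex 5 with color 0 (neighbor of 3)
  Color vertex 8 with color 0 (neighbor of 3)
  Color vertex 2 with color 0 (neighbor of 4)

Step 2: 2-coloring succeeded. No conflicts found.
  Set A (color 0): {1, 2, 5, 8}
  Set B (color 1): {3, 4, 6, 7}

The graph is bipartite with partition {1, 2, 5, 8}, {3, 4, 6, 7}.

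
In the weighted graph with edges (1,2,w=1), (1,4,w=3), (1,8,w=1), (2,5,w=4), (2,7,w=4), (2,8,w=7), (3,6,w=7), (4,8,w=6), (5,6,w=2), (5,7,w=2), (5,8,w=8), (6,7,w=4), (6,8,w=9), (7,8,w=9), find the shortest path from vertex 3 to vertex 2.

Step 1: Build adjacency list with weights:
  1: 2(w=1), 4(w=3), 8(w=1)
  2: 1(w=1), 5(w=4), 7(w=4), 8(w=7)
  3: 6(w=7)
  4: 1(w=3), 8(w=6)
  5: 2(w=4), 6(w=2), 7(w=2), 8(w=8)
  6: 3(w=7), 5(w=2), 7(w=4), 8(w=9)
  7: 2(w=4), 5(w=2), 6(w=4), 8(w=9)
  8: 1(w=1), 2(w=7), 4(w=6), 5(w=8), 6(w=9), 7(w=9)

Step 2: Apply Dijkstra's algorithm from vertex 3:
  Visit vertex 3 (distance=0)
    Update dist[6] = 7
  Visit vertex 6 (distance=7)
    Update dist[5] = 9
    Update dist[7] = 11
    Update dist[8] = 16
  Visit vertex 5 (distance=9)
    Update dist[2] = 13
  Visit vertex 7 (distance=11)
  Visit vertex 2 (distance=13)
    Update dist[1] = 14

Step 3: Shortest path: 3 -> 6 -> 5 -> 2
Total weight: 7 + 2 + 4 = 13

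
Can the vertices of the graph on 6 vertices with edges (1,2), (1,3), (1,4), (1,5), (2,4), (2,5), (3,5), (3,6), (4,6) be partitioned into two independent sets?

Step 1: Attempt 2-coloring using BFS:
  Start at vertex 1, assign color 0
  Color vertex 2 with color 1 (neighbor of 1)
  Color vertex 3 with color 1 (neighbor of 1)
  Color vertex 4 with color 1 (neighbor of 1)
  Color vertex 5 with color 1 (neighbor of 1)

Step 2: Conflict found! Vertices 2 and 4 are adjacent but have the same color.
This means the graph contains an odd cycle.

The graph is NOT bipartite.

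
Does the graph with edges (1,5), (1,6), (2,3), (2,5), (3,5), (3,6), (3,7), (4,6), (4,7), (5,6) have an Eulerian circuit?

Step 1: Find the degree of each vertex:
  deg(1) = 2
  deg(2) = 2
  deg(3) = 4
  deg(4) = 2
  deg(5) = 4
  deg(6) = 4
  deg(7) = 2

Step 2: Count vertices with odd degree:
  All vertices have even degree (0 odd-degree vertices)

Step 3: Apply Euler's theorem:
  - Eulerian circuit exists iff graph is connected and all vertices have even degree
  - Eulerian path exists iff graph is connected and has 0 or 2 odd-degree vertices

Graph is connected with 0 odd-degree vertices.
Both Eulerian circuit and Eulerian path exist.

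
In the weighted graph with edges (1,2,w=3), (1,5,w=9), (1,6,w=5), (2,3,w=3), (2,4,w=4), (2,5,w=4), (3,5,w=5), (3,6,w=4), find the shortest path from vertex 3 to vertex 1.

Step 1: Build adjacency list with weights:
  1: 2(w=3), 5(w=9), 6(w=5)
  2: 1(w=3), 3(w=3), 4(w=4), 5(w=4)
  3: 2(w=3), 5(w=5), 6(w=4)
  4: 2(w=4)
  5: 1(w=9), 2(w=4), 3(w=5)
  6: 1(w=5), 3(w=4)

Step 2: Apply Dijkstra's algorithm from vertex 3:
  Visit vertex 3 (distance=0)
    Update dist[2] = 3
    Update dist[5] = 5
    Update dist[6] = 4
  Visit vertex 2 (distance=3)
    Update dist[1] = 6
    Update dist[4] = 7
  Visit vertex 6 (distance=4)
  Visit vertex 5 (distance=5)
  Visit vertex 1 (distance=6)

Step 3: Shortest path: 3 -> 2 -> 1
Total weight: 3 + 3 = 6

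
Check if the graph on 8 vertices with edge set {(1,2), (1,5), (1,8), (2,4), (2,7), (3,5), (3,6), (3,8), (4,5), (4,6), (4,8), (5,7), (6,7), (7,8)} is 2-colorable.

Step 1: Attempt 2-coloring using BFS:
  Start at vertex 1, assign color 0
  Color vertex 2 with color 1 (neighbor of 1)
  Color vertex 5 with color 1 (neighbor of 1)
  Color vertex 8 with color 1 (neighbor of 1)
  Color vertex 4 with color 0 (neighbor of 2)
  Color vertex 7 with color 0 (neighbor of 2)
  Color vertex 3 with color 0 (neighbor of 5)
  Color vertex 6 with color 1 (neighbor of 4)

Step 2: 2-coloring succeeded. No conflicts found.
  Set A (color 0): {1, 3, 4, 7}
  Set B (color 1): {2, 5, 6, 8}

The graph is bipartite with partition {1, 3, 4, 7}, {2, 5, 6, 8}.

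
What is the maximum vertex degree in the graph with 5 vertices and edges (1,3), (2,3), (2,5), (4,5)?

Step 1: Count edges incident to each vertex:
  deg(1) = 1 (neighbors: 3)
  deg(2) = 2 (neighbors: 3, 5)
  deg(3) = 2 (neighbors: 1, 2)
  deg(4) = 1 (neighbors: 5)
  deg(5) = 2 (neighbors: 2, 4)

Step 2: Find maximum:
  max(1, 2, 2, 1, 2) = 2 (vertex 2)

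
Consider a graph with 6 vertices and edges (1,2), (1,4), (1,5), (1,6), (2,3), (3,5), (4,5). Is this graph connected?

Step 1: Build adjacency list from edges:
  1: 2, 4, 5, 6
  2: 1, 3
  3: 2, 5
  4: 1, 5
  5: 1, 3, 4
  6: 1

Step 2: Run BFS/DFS from vertex 1:
  Visited: {1, 2, 4, 5, 6, 3}
  Reached 6 of 6 vertices

Step 3: All 6 vertices reached from vertex 1, so the graph is connected.
Answer: Yes, the graph is connected.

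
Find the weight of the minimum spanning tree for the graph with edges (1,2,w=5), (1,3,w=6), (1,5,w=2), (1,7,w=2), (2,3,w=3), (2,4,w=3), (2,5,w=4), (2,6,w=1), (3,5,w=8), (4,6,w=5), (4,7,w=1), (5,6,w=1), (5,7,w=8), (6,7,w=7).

Apply Kruskal's algorithm (sort edges by weight, add if no cycle):

Sorted edges by weight:
  (2,6) w=1
  (4,7) w=1
  (5,6) w=1
  (1,5) w=2
  (1,7) w=2
  (2,3) w=3
  (2,4) w=3
  (2,5) w=4
  (1,2) w=5
  (4,6) w=5
  (1,3) w=6
  (6,7) w=7
  (3,5) w=8
  (5,7) w=8

Add edge (2,6) w=1 -- no cycle. Running total: 1
Add edge (4,7) w=1 -- no cycle. Running total: 2
Add edge (5,6) w=1 -- no cycle. Running total: 3
Add edge (1,5) w=2 -- no cycle. Running total: 5
Add edge (1,7) w=2 -- no cycle. Running total: 7
Add edge (2,3) w=3 -- no cycle. Running total: 10

MST edges: (2,6,w=1), (4,7,w=1), (5,6,w=1), (1,5,w=2), (1,7,w=2), (2,3,w=3)
Total MST weight: 1 + 1 + 1 + 2 + 2 + 3 = 10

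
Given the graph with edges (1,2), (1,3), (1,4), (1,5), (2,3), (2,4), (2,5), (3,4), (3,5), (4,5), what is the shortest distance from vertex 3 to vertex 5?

Step 1: Build adjacency list:
  1: 2, 3, 4, 5
  2: 1, 3, 4, 5
  3: 1, 2, 4, 5
  4: 1, 2, 3, 5
  5: 1, 2, 3, 4

Step 2: BFS from vertex 3 to find shortest path to 5:
  vertex 1 reached at distance 1
  vertex 2 reached at distance 1
  vertex 4 reached at distance 1
  vertex 5 reached at distance 1

Step 3: Shortest path: 3 -> 5
Path length: 1 edge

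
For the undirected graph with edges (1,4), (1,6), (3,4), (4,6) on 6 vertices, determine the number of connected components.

Step 1: Build adjacency list from edges:
  1: 4, 6
  2: (none)
  3: 4
  4: 1, 3, 6
  5: (none)
  6: 1, 4

Step 2: Run BFS/DFS from vertex 1:
  Visited: {1, 4, 6, 3}
  Reached 4 of 6 vertices

Step 3: Only 4 of 6 vertices reached. Graph is disconnected.
Connected components: {1, 3, 4, 6}, {2}, {5}
Number of connected components: 3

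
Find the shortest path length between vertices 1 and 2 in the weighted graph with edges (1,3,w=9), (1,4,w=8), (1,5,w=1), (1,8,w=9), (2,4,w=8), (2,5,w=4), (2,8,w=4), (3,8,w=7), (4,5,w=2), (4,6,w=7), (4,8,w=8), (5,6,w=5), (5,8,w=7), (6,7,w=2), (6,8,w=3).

Step 1: Build adjacency list with weights:
  1: 3(w=9), 4(w=8), 5(w=1), 8(w=9)
  2: 4(w=8), 5(w=4), 8(w=4)
  3: 1(w=9), 8(w=7)
  4: 1(w=8), 2(w=8), 5(w=2), 6(w=7), 8(w=8)
  5: 1(w=1), 2(w=4), 4(w=2), 6(w=5), 8(w=7)
  6: 4(w=7), 5(w=5), 7(w=2), 8(w=3)
  7: 6(w=2)
  8: 1(w=9), 2(w=4), 3(w=7), 4(w=8), 5(w=7), 6(w=3)

Step 2: Apply Dijkstra's algorithm from vertex 1:
  Visit vertex 1 (distance=0)
    Update dist[3] = 9
    Update dist[4] = 8
    Update dist[5] = 1
    Update dist[8] = 9
  Visit vertex 5 (distance=1)
    Update dist[2] = 5
    Update dist[4] = 3
    Update dist[6] = 6
    Update dist[8] = 8
  Visit vertex 4 (distance=3)
  Visit vertex 2 (distance=5)

Step 3: Shortest path: 1 -> 5 -> 2
Total weight: 1 + 4 = 5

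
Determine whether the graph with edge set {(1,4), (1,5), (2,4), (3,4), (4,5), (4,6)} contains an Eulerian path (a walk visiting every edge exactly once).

Step 1: Find the degree of each vertex:
  deg(1) = 2
  deg(2) = 1
  deg(3) = 1
  deg(4) = 5
  deg(5) = 2
  deg(6) = 1

Step 2: Count vertices with odd degree:
  Odd-degree vertices: 2, 3, 4, 6 (4 total)

Step 3: Apply Euler's theorem:
  - Eulerian circuit exists iff graph is connected and all vertices have even degree
  - Eulerian path exists iff graph is connected and has 0 or 2 odd-degree vertices

Graph has 4 odd-degree vertices (need 0 or 2).
Neither Eulerian path nor Eulerian circuit exists.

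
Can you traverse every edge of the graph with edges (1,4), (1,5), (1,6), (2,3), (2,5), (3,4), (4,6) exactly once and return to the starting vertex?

Step 1: Find the degree of each vertex:
  deg(1) = 3
  deg(2) = 2
  deg(3) = 2
  deg(4) = 3
  deg(5) = 2
  deg(6) = 2

Step 2: Count vertices with odd degree:
  Odd-degree vertices: 1, 4 (2 total)

Step 3: Apply Euler's theorem:
  - Eulerian circuit exists iff graph is connected and all vertices have even degree
  - Eulerian path exists iff graph is connected and has 0 or 2 odd-degree vertices

Graph is connected with exactly 2 odd-degree vertices (1, 4).
Eulerian path exists (starting and ending at the odd-degree vertices), but no Eulerian circuit.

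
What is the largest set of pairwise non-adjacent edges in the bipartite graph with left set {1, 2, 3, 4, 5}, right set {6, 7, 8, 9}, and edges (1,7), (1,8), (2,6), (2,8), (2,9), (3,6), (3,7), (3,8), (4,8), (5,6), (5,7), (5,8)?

Step 1: List the neighbors of each left vertex:
  1: 7, 8
  2: 6, 8, 9
  3: 6, 7, 8
  4: 8
  5: 6, 7, 8

Step 2: Greedily match left vertices, then look for augmenting paths:
  Match 1 -- 7
  Match 2 -- 9
  Match 3 -- 8
  Match 5 -- 6
  No augmenting path remains.

Step 3: Verify this is maximum:
  Matching size 4 = min(|L|, |R|) = min(5, 4), which is an upper bound, so this matching is maximum.

Maximum matching: {(1,7), (2,9), (3,8), (5,6)}
Size: 4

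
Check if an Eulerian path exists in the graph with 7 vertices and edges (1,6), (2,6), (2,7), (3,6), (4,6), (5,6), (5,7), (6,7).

Step 1: Find the degree of each vertex:
  deg(1) = 1
  deg(2) = 2
  deg(3) = 1
  deg(4) = 1
  deg(5) = 2
  deg(6) = 6
  deg(7) = 3

Step 2: Count vertices with odd degree:
  Odd-degree vertices: 1, 3, 4, 7 (4 total)

Step 3: Apply Euler's theorem:
  - Eulerian circuit exists iff graph is connected and all vertices have even degree
  - Eulerian path exists iff graph is connected and has 0 or 2 odd-degree vertices

Graph has 4 odd-degree vertices (need 0 or 2).
Neither Eulerian path nor Eulerian circuit exists.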